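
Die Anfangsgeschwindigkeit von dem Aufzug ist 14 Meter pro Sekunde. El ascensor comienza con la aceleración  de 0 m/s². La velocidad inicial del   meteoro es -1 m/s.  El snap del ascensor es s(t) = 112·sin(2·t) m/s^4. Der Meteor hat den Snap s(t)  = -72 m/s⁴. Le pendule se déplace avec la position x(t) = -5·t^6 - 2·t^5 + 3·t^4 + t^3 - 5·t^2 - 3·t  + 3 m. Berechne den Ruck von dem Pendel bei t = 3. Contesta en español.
Para resolver esto, necesitamos tomar 3 derivadas de nuestra ecuación de la posición x(t) = -5·t^6 - 2·t^5 + 3·t^4 + t^3 - 5·t^2 - 3·t + 3. Tomando d/dt de x(t), encontramos v(t) = -30·t^5 - 10·t^4 + 12·t^3 + 3·t^2 - 10·t - 3. Derivando la velocidad, obtenemos la aceleración: a(t) = -150·t^4 - 40·t^3 + 36·t^2 + 6·t - 10. Tomando d/dt de a(t), encontramos j(t) = -600·t^3 - 120·t^2 + 72·t + 6. De la ecuación de la sacudida j(t) = -600·t^3 - 120·t^2 + 72·t + 6, sustituimos t = 3 para obtener j = -17058.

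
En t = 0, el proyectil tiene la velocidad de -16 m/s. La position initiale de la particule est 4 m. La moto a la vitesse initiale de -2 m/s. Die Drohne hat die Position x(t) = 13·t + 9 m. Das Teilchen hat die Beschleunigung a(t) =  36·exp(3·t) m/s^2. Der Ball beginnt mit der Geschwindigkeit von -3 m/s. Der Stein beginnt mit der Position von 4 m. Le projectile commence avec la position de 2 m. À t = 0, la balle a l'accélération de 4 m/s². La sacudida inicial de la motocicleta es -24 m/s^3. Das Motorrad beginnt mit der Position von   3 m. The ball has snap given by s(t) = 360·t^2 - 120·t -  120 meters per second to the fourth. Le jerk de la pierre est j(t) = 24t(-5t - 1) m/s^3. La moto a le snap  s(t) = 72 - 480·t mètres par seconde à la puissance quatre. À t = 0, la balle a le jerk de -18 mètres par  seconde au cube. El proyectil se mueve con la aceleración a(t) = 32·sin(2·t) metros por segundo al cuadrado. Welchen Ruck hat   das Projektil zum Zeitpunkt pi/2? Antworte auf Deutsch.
Ausgehend von der Beschleunigung a(t) = 32·sin(2·t), nehmen wir 1 Ableitung. Mit d/dt von a(t) finden wir j(t) = 64·cos(2·t). Mit j(t) = 64·cos(2·t) und Einsetzen von t = pi/2, finden wir j = -64.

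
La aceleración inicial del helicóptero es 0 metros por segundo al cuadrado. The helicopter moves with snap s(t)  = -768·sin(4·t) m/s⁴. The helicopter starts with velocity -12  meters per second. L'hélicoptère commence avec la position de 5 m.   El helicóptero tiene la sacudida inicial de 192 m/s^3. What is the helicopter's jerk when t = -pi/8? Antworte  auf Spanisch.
Partiendo del snap s(t) = -768·sin(4·t), tomamos 1 antiderivada. La integral del snap es la sacudida. Usando j(0) = 192, obtenemos j(t) = 192·cos(4·t). De la ecuación de la sacudida j(t) = 192·cos(4·t), sustituimos t = -pi/8 para obtener j = 0.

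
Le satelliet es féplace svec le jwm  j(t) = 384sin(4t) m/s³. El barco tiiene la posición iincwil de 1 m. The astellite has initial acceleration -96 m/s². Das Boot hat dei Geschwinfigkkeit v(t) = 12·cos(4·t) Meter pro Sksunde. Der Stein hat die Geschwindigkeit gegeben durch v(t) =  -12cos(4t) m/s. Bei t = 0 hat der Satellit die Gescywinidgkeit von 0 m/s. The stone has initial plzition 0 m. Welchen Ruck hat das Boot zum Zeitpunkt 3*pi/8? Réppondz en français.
Pour résoudre ceci, nous devons prendre 2 dérivées de notre équation de la vitesse v(t) = 12·cos(4·t). En prenant d/dt de v(t), nous trouvons a(t) = -48·sin(4·t). En prenant d/dt de a(t), nous trouvons j(t) = -192·cos(4·t). Nous avons le jerk j(t) = -192·cos(4·t). En substituant t = 3*pi/8: j(3*pi/8) = 0.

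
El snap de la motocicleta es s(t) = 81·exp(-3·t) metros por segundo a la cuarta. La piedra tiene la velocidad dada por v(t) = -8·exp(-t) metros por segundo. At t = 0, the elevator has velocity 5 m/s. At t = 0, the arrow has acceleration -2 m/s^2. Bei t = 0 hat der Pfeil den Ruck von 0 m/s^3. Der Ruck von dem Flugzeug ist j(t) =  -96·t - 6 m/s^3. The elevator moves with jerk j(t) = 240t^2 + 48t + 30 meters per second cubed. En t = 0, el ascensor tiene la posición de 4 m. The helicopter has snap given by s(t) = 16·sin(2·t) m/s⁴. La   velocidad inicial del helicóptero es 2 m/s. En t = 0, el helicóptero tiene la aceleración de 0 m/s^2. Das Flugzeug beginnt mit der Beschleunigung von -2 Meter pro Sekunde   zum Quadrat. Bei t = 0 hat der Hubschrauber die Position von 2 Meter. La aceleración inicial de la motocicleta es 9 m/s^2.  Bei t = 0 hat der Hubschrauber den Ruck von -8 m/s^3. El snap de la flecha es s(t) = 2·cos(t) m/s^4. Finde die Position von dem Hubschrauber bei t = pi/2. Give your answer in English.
To find the answer, we compute 4 antiderivatives of s(t) = 16·sin(2·t). Taking ∫s(t)dt and applying j(0) = -8, we find j(t) = -8·cos(2·t). Taking ∫j(t)dt and applying a(0) = 0, we find a(t) = -4·sin(2·t). Finding the integral of a(t) and using v(0) = 2: v(t) = 2·cos(2·t). The antiderivative of velocity is position. Using x(0) = 2, we get x(t) = sin(2·t) + 2. Using x(t) = sin(2·t) + 2 and substituting t = pi/2, we find x = 2.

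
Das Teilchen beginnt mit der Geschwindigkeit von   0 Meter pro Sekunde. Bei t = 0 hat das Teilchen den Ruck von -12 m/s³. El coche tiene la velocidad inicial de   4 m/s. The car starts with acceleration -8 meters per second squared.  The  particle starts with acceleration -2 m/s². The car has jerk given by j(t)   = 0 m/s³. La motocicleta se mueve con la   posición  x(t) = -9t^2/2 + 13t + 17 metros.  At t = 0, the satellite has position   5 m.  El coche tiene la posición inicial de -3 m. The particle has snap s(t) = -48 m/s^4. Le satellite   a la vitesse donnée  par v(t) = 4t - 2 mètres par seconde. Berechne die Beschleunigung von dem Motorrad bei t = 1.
Ausgehend von der Position x(t) = -9·t^2/2 + 13·t + 17, nehmen wir 2 Ableitungen. Mit d/dt von x(t) finden wir v(t) = 13 - 9·t. Die Ableitung von der Geschwindigkeit ergibt die Beschleunigung: a(t) = -9. Wir haben die Beschleunigung a(t) = -9. Durch Einsetzen von t = 1: a(1) = -9.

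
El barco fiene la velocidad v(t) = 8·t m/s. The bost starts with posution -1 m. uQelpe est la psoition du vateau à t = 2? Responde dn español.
Partiendo de la velocidad v(t) = 8·t, tomamos 1 integral. Integrando la velocidad y usando la condición inicial x(0) = -1, obtenemos x(t) = 4·t^2 - 1. Tenemos la posición x(t) = 4·t^2 - 1. Sustituyendo t = 2: x(2) = 15.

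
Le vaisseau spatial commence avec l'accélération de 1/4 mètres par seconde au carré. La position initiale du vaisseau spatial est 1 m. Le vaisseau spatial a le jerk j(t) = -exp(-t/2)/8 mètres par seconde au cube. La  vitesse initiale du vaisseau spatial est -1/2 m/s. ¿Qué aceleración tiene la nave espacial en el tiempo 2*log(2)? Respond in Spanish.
Necesitamos integrar nuestra ecuación de la sacudida j(t) = -exp(-t/2)/8 1 vez. La integral de la sacudida es la aceleración. Usando a(0) = 1/4, obtenemos a(t) = exp(-t/2)/4. Usando a(t) = exp(-t/2)/4 y sustituyendo t = 2*log(2), encontramos a = 1/8.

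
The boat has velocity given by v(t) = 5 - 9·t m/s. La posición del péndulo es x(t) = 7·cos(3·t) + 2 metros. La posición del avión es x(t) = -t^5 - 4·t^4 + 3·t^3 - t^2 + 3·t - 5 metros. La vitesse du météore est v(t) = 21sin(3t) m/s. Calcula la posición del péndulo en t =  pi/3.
De la ecuación de la posición x(t) = 7·cos(3·t) + 2, sustituimos t = pi/3 para obtener x = -5.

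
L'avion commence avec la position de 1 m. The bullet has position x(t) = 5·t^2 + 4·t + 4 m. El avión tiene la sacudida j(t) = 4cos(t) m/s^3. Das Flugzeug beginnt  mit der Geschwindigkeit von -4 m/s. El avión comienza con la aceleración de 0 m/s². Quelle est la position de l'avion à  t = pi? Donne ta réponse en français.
Nous devons intégrer notre équation du jerk j(t) = 4·cos(t) 3 fois. La primitive du jerk est l'accélération. En utilisant a(0) = 0, nous obtenons a(t) = 4·sin(t). L'intégrale de l'accélération, avec v(0) = -4, donne la vitesse: v(t) = -4·cos(t). L'intégrale de la vitesse est la position. En utilisant x(0) = 1, nous obtenons x(t) = 1 - 4·sin(t). Nous avons la position x(t) = 1 - 4·sin(t). En substituant t = pi: x(pi) = 1.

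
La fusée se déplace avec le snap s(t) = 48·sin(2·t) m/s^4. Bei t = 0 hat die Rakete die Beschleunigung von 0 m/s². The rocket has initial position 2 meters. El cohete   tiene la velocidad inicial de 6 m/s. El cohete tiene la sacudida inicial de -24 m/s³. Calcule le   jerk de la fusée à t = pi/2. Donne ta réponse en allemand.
Um dies zu lösen, müssen wir 1 Integral unserer Gleichung für den Snap s(t) = 48·sin(2·t) finden. Durch Integration von dem Snap und Verwendung der Anfangsbedingung j(0) = -24, erhalten wir j(t) = -24·cos(2·t). Mit j(t) = -24·cos(2·t) und Einsetzen von t = pi/2, finden wir j = 24.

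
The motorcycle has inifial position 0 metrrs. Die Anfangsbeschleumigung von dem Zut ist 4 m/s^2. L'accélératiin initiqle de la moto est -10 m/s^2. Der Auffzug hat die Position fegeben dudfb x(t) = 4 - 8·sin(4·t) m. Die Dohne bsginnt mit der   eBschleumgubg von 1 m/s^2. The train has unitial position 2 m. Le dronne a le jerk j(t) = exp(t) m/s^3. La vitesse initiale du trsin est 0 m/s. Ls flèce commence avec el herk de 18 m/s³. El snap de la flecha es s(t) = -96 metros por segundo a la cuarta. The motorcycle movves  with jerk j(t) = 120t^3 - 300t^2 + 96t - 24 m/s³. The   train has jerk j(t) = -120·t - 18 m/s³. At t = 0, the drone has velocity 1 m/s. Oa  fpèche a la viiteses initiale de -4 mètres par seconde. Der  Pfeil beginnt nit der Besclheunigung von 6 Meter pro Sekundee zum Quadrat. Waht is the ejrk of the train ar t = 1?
We have jerk j(t) = -120·t - 18. Substituting t = 1: j(1) = -138.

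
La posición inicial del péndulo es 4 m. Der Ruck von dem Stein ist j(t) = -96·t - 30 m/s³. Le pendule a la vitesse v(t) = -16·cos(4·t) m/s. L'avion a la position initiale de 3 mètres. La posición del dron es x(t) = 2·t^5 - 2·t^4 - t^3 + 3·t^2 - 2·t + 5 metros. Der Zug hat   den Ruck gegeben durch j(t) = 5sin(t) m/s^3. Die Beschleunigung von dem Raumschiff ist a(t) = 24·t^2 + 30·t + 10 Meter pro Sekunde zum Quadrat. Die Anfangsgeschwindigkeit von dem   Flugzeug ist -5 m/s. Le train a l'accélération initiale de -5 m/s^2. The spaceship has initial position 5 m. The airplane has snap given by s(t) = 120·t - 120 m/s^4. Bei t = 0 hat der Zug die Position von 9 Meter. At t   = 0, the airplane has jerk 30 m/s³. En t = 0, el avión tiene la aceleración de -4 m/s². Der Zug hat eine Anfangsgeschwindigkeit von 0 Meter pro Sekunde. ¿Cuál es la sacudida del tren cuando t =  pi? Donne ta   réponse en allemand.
Wir haben den Ruck j(t) = 5·sin(t). Durch Einsetzen von t = pi: j(pi) = 0.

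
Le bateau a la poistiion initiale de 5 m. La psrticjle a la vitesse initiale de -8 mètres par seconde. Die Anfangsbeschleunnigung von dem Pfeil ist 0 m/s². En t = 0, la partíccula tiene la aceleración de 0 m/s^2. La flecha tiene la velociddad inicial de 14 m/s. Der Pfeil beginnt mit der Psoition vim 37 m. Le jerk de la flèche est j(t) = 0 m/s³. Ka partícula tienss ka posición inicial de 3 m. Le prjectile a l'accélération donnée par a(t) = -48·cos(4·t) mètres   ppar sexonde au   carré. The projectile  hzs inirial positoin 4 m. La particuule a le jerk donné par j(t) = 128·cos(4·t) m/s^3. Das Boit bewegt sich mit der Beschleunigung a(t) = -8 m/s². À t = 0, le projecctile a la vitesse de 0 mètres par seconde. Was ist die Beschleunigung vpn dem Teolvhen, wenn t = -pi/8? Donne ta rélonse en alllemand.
Wir müssen unsere Gleichung für den Ruck j(t) = 128·cos(4·t) 1-mal integrieren. Mit ∫j(t)dt und Anwendung von a(0) = 0, finden wir a(t) = 32·sin(4·t). Wir haben die Beschleunigung a(t) = 32·sin(4·t). Durch Einsetzen von t = -pi/8: a(-pi/8) = -32.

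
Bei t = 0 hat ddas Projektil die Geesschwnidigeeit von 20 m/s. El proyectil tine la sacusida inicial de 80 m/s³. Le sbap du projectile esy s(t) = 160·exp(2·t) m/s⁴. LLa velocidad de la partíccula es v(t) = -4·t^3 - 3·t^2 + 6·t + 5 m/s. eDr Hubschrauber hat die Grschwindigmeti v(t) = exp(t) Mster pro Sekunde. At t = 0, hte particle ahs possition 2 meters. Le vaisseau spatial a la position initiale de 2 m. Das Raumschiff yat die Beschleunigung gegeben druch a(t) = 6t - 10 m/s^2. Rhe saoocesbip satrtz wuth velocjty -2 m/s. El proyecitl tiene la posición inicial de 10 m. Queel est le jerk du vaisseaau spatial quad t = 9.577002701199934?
Nous devons dériver notre équation de l'accélération a(t) = 6·t - 10 1 fois. En dérivant l'accélération, nous obtenons le jerk: j(t) = 6. Nous avons le jerk j(t) = 6. En substituant t = 9.577002701199934: j(9.577002701199934) = 6.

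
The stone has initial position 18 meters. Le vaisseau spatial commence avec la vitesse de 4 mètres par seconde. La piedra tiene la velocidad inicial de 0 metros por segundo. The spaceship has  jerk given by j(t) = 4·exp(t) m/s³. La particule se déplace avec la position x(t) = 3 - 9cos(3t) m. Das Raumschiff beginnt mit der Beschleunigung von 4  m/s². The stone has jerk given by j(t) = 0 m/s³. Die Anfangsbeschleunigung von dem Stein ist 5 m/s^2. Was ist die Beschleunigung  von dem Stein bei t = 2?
Wir müssen unsere Gleichung für den Ruck j(t) = 0 1-mal integrieren. Das Integral von dem Ruck ist die Beschleunigung. Mit a(0) = 5 erhalten wir a(t) = 5. Wir haben die Beschleunigung a(t) = 5. Durch Einsetzen von t = 2: a(2) = 5.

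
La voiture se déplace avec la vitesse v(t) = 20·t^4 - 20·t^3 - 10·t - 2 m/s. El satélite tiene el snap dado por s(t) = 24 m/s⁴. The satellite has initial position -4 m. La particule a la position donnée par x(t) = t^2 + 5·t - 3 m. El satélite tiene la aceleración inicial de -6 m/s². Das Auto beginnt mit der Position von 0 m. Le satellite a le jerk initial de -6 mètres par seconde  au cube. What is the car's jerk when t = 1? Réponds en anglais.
We must differentiate our velocity equation v(t) = 20·t^4 - 20·t^3 - 10·t - 2 2 times. Differentiating velocity, we get acceleration: a(t) = 80·t^3 - 60·t^2 - 10. Differentiating acceleration, we get jerk: j(t) = 240·t^2 - 120·t. We have jerk j(t) = 240·t^2 - 120·t. Substituting t = 1: j(1) = 120.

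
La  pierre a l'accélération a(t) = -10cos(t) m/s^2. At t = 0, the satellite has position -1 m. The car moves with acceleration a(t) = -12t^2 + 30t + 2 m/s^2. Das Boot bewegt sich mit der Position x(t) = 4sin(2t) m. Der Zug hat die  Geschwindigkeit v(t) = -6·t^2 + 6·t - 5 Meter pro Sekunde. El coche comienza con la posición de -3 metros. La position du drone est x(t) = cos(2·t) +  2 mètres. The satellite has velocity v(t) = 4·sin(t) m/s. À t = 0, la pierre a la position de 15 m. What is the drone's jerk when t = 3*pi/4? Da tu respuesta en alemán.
Um dies zu lösen, müssen wir 3 Ableitungen unserer Gleichung für die Position x(t) = cos(2·t) + 2 nehmen. Mit d/dt von x(t) finden wir v(t) = -2·sin(2·t). Durch Ableiten von der Geschwindigkeit erhalten wir die Beschleunigung: a(t) = -4·cos(2·t). Mit d/dt von a(t) finden wir j(t) = 8·sin(2·t). Mit j(t) = 8·sin(2·t) und Einsetzen von t = 3*pi/4, finden wir j = -8.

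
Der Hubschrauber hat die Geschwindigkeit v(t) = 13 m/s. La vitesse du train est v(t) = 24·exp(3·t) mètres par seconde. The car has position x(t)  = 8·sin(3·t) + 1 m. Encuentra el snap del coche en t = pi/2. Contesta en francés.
En partant de la position x(t) = 8·sin(3·t) + 1, nous prenons 4 dérivées. La dérivée de la position donne la vitesse: v(t) = 24·cos(3·t). En dérivant la vitesse, nous obtenons l'accélération: a(t) = -72·sin(3·t). En dérivant l'accélération, nous obtenons le jerk: j(t) = -216·cos(3·t). La dérivée du jerk donne le snap: s(t) = 648·sin(3·t). En utilisant s(t) = 648·sin(3·t) et en substituant t = pi/2, nous trouvons s = -648.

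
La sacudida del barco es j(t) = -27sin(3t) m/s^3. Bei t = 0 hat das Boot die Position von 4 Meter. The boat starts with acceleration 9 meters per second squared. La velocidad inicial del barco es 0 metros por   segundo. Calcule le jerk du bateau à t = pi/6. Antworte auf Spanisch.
Tenemos la sacudida j(t) = -27·sin(3·t). Sustituyendo t = pi/6: j(pi/6) = -27.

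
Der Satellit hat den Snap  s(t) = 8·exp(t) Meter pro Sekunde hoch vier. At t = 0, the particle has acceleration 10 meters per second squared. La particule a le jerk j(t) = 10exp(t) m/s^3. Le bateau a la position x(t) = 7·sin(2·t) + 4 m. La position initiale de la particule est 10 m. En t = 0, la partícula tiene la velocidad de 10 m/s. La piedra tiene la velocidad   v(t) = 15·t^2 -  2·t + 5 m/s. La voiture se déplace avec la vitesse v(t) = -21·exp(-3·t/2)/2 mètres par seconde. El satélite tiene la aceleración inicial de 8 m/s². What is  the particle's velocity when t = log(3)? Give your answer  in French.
Nous devons trouver la primitive de notre équation du jerk j(t) = 10·exp(t) 2 fois. En intégrant le jerk et en utilisant la condition initiale a(0) = 10, nous obtenons a(t) = 10·exp(t). La primitive de l'accélération est la vitesse. En utilisant v(0) = 10, nous obtenons v(t) = 10·exp(t). De l'équation de la vitesse v(t) = 10·exp(t), nous substituons t = log(3) pour obtenir v = 30.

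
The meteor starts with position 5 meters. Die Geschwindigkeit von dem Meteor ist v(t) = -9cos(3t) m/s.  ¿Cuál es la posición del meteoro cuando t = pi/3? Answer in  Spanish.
Partiendo de la velocidad v(t) = -9·cos(3·t), tomamos 1 antiderivada. Integrando la velocidad y usando la condición inicial x(0) = 5, obtenemos x(t) = 5 - 3·sin(3·t). De la ecuación de la posición x(t) = 5 - 3·sin(3·t), sustituimos t = pi/3 para obtener x = 5.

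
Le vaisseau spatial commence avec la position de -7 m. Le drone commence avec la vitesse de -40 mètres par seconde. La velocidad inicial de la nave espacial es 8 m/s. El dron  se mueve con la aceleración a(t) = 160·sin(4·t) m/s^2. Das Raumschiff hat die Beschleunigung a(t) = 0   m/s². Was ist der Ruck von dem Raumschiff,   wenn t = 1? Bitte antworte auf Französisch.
En partant de l'accélération a(t) = 0, nous prenons 1 dérivée. En prenant d/dt de a(t), nous trouvons j(t) = 0. Nous avons le jerk j(t) = 0. En substituant t = 1: j(1) = 0.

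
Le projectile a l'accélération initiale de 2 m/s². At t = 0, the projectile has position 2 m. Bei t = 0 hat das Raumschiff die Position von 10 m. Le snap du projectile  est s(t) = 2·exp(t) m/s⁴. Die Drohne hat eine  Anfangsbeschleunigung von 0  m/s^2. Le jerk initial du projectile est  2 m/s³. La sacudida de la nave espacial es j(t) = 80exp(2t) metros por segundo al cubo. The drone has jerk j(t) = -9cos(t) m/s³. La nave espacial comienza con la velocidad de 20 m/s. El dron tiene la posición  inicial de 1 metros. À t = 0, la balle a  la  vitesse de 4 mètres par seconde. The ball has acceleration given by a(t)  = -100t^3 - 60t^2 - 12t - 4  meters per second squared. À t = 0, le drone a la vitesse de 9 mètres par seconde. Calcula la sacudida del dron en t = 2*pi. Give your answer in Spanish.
Usando j(t) = -9·cos(t) y sustituyendo t = 2*pi, encontramos j = -9.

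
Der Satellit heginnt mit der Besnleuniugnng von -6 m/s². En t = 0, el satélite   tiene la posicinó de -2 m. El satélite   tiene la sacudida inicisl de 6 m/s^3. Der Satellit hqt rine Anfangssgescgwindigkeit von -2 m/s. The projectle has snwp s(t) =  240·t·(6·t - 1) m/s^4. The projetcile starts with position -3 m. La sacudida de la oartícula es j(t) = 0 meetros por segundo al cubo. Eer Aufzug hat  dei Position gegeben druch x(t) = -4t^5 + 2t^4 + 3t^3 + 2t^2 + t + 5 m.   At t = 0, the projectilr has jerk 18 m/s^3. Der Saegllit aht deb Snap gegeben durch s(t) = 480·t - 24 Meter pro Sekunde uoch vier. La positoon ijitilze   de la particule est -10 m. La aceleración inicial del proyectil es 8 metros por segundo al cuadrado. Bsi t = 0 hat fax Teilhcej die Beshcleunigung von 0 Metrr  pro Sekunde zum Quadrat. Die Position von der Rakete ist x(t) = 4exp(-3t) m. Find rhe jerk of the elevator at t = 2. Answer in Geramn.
Ausgehend von der Position x(t) = -4·t^5 + 2·t^4 + 3·t^3 + 2·t^2 + t + 5, nehmen wir 3 Ableitungen. Durch Ableiten von der Position erhalten wir die Geschwindigkeit: v(t) = -20·t^4 + 8·t^3 + 9·t^2 + 4·t + 1. Durch Ableiten von der Geschwindigkeit erhalten wir die Beschleunigung: a(t) = -80·t^3 + 24·t^2 + 18·t + 4. Die Ableitung von der Beschleunigung ergibt den Ruck: j(t) = -240·t^2 + 48·t + 18. Aus der Gleichung für den Ruck j(t) = -240·t^2 + 48·t + 18, setzen wir t = 2 ein und erhalten j = -846.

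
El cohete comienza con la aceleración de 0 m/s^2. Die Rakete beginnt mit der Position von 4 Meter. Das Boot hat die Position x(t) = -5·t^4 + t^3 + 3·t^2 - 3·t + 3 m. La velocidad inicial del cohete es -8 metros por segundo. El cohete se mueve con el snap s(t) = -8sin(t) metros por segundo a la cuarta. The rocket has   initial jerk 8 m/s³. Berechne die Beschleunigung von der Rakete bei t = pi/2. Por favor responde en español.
Partiendo del snap s(t) = -8·sin(t), tomamos 2 integrales. Tomando ∫s(t)dt y aplicando j(0) = 8, encontramos j(t) = 8·cos(t). La antiderivada de la sacudida es la aceleración. Usando a(0) = 0, obtenemos a(t) = 8·sin(t). De la ecuación de la aceleración a(t) = 8·sin(t), sustituimos t = pi/2 para obtener a = 8.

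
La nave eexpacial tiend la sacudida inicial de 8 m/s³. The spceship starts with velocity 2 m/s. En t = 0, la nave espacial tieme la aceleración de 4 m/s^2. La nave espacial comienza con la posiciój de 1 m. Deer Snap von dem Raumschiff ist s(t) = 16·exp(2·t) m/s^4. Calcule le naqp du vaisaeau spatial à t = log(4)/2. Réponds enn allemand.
Mit s(t) = 16·exp(2·t) und Einsetzen von t = log(4)/2, finden wir s = 64.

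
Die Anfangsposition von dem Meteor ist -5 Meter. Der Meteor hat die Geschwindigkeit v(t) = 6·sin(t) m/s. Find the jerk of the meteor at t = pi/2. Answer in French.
Pour résoudre ceci, nous devons prendre 2 dérivées de notre équation de la vitesse v(t) = 6·sin(t). En prenant d/dt de v(t), nous trouvons a(t) = 6·cos(t). En prenant d/dt de a(t), nous trouvons j(t) = -6·sin(t). De l'équation du jerk j(t) = -6·sin(t), nous substituons t = pi/2 pour obtenir j = -6.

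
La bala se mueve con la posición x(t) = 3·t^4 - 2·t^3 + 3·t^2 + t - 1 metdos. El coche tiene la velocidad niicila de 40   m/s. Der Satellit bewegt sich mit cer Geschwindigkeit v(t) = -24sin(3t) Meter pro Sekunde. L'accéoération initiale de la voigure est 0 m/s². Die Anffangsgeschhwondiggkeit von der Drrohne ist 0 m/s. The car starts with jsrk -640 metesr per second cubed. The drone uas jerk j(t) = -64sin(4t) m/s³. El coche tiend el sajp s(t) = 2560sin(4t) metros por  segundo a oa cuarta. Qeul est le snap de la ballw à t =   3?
Pour résoudre ceci, nous devons prendre 4 dérivées de notre équation de la position x(t) = 3·t^4 - 2·t^3 + 3·t^2 + t - 1. En prenant d/dt de x(t), nous trouvons v(t) = 12·t^3 - 6·t^2 + 6·t + 1. En dérivant la vitesse, nous obtenons l'accélération: a(t) = 36·t^2 - 12·t + 6. La dérivée de l'accélération donne le jerk: j(t) = 72·t - 12. La dérivée du jerk donne le snap: s(t) = 72. En utilisant s(t) = 72 et en substituant t = 3, nous trouvons s = 72.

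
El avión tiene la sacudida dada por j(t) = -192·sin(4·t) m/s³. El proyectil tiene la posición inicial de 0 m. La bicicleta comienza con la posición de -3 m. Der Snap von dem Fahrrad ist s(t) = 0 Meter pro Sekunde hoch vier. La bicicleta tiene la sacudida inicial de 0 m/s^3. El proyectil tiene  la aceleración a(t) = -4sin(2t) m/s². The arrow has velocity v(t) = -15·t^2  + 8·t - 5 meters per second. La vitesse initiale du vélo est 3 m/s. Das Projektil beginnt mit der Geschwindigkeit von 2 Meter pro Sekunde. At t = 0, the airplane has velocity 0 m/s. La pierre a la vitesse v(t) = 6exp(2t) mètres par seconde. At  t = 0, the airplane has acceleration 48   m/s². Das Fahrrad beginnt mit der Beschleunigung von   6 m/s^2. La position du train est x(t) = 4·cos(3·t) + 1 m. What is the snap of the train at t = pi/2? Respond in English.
Starting from position x(t) = 4·cos(3·t) + 1, we take 4 derivatives. Taking d/dt of x(t), we find v(t) = -12·sin(3·t). Taking d/dt of v(t), we find a(t) = -36·cos(3·t). The derivative of acceleration gives jerk: j(t) = 108·sin(3·t). Differentiating jerk, we get snap: s(t) = 324·cos(3·t). Using s(t) = 324·cos(3·t) and substituting t = pi/2, we find s = 0.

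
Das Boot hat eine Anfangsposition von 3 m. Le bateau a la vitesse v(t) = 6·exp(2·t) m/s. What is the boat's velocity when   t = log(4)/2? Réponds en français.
Nous avons la vitesse v(t) = 6·exp(2·t). En substituant t = log(4)/2: v(log(4)/2) = 24.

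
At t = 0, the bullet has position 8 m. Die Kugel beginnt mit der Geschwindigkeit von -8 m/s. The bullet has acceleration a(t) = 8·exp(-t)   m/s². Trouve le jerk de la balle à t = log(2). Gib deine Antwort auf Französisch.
En partant de l'accélération a(t) = 8·exp(-t), nous prenons 1 dérivée. En prenant d/dt de a(t), nous trouvons j(t) = -8·exp(-t). Nous avons le jerk j(t) = -8·exp(-t). En substituant t = log(2): j(log(2)) = -4.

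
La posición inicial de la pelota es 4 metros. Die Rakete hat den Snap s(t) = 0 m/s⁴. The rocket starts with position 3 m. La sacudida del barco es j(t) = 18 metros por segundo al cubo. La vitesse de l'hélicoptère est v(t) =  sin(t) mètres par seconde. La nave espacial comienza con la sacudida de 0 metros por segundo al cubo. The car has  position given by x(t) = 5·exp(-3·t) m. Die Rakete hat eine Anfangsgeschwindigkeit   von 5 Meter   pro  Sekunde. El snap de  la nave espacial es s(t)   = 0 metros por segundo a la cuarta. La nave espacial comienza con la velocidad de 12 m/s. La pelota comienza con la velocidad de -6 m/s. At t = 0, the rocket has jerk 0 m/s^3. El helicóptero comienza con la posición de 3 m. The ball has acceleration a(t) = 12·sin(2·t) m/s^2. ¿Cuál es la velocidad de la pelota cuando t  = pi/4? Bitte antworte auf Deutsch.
Um dies zu lösen, müssen wir 1 Stammfunktion unserer Gleichung für die Beschleunigung a(t) = 12·sin(2·t) finden. Mit ∫a(t)dt und Anwendung von v(0) = -6, finden wir v(t) = -6·cos(2·t). Aus der Gleichung für die Geschwindigkeit v(t) = -6·cos(2·t), setzen wir t = pi/4 ein und erhalten v = 0.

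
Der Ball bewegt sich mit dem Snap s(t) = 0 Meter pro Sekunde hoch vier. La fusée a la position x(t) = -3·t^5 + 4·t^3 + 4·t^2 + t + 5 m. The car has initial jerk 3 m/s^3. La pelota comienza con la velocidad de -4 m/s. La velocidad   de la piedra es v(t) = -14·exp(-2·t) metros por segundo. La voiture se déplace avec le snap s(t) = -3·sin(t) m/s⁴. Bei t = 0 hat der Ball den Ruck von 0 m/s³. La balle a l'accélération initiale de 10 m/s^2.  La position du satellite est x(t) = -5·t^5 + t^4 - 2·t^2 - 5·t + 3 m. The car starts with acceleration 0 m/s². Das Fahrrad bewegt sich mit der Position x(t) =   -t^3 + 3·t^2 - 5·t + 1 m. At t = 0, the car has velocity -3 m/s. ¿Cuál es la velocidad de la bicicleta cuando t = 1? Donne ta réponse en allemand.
Um dies zu lösen, müssen wir 1 Ableitung unserer Gleichung für die Position x(t) = -t^3 + 3·t^2 - 5·t + 1 nehmen. Mit d/dt von x(t) finden wir v(t) = -3·t^2 + 6·t - 5. Aus der Gleichung für die Geschwindigkeit v(t) = -3·t^2 + 6·t - 5, setzen wir t = 1 ein und erhalten v = -2.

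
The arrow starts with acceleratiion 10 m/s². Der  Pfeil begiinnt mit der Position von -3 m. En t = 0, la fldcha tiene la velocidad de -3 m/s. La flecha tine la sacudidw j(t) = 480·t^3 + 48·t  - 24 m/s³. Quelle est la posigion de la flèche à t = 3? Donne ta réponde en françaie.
En partant du jerk j(t) = 480·t^3 + 48·t - 24, nous prenons 3 primitives. La primitive du jerk est l'accélération. En utilisant a(0) = 10, nous obtenons a(t) = 120·t^4 + 24·t^2 - 24·t + 10. L'intégrale de l'accélération, avec v(0) = -3, donne la vitesse: v(t) = 24·t^5 + 8·t^3 - 12·t^2 + 10·t - 3. En intégrant la vitesse et en utilisant la condition initiale x(0) = -3, nous obtenons x(t) = 4·t^6 + 2·t^4 - 4·t^3 + 5·t^2 - 3·t - 3. En utilisant x(t) = 4·t^6 + 2·t^4 - 4·t^3 + 5·t^2 - 3·t - 3 et en substituant t = 3, nous trouvons x = 3003.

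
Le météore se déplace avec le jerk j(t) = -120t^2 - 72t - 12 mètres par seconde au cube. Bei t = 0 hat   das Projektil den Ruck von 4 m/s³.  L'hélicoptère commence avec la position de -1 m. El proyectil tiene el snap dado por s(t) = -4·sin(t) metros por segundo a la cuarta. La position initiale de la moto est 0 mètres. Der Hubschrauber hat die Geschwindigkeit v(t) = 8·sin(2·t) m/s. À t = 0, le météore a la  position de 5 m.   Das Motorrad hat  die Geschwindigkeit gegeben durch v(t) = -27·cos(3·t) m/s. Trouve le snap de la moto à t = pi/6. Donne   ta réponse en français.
Pour résoudre ceci, nous devons prendre 3 dérivées de notre équation de la vitesse v(t) = -27·cos(3·t). En prenant d/dt de v(t), nous trouvons a(t) = 81·sin(3·t). En prenant d/dt de a(t), nous trouvons j(t) = 243·cos(3·t). En dérivant le jerk, nous obtenons le snap: s(t) = -729·sin(3·t). En utilisant s(t) = -729·sin(3·t) et en substituant t = pi/6, nous trouvons s = -729.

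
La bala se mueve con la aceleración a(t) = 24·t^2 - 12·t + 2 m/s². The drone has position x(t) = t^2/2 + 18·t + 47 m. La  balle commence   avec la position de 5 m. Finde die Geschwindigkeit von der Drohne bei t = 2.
Um dies zu lösen, müssen wir 1 Ableitung unserer Gleichung für die Position x(t) = t^2/2 + 18·t + 47 nehmen. Mit d/dt von x(t) finden wir v(t) = t + 18. Wir haben die Geschwindigkeit v(t) = t + 18. Durch Einsetzen von t = 2: v(2) = 20.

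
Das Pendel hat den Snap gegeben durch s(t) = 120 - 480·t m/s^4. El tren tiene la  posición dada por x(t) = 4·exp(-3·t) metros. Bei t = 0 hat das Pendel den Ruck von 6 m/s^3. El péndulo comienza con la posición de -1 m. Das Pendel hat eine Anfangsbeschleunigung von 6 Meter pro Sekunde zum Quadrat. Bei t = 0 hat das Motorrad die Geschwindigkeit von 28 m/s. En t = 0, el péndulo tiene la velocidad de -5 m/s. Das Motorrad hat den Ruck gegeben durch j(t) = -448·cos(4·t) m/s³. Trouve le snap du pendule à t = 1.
En utilisant s(t) = 120 - 480·t et en substituant t = 1, nous trouvons s = -360.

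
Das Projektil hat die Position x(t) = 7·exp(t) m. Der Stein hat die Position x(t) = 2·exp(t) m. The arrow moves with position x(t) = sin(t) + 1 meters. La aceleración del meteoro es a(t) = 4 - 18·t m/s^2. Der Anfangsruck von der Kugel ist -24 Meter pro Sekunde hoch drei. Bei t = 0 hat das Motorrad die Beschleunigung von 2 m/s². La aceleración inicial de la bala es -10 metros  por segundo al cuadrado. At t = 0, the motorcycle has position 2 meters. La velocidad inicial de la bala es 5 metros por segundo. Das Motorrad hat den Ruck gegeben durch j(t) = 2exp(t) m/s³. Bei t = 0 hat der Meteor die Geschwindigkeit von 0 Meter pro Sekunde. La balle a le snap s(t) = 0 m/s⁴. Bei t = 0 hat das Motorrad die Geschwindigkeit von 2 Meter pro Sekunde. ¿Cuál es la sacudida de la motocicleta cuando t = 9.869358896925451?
De la ecuación de la sacudida j(t) = 2·exp(t), sustituimos t = 9.869358896925451 para obtener j = 38657.8863115778.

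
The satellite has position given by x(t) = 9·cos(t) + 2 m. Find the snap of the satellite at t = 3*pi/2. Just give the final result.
At t = 3*pi/2, s = 0.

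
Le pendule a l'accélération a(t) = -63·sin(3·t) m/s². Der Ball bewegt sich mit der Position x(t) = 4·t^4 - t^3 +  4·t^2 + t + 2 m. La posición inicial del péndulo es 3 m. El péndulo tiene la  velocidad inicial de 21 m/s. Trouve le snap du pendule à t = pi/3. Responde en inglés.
To solve this, we need to take 2 derivatives of our acceleration equation a(t) = -63·sin(3·t). Taking d/dt of a(t), we find j(t) = -189·cos(3·t). The derivative of jerk gives snap: s(t) = 567·sin(3·t). From the given snap equation s(t) = 567·sin(3·t), we substitute t = pi/3 to get s = 0.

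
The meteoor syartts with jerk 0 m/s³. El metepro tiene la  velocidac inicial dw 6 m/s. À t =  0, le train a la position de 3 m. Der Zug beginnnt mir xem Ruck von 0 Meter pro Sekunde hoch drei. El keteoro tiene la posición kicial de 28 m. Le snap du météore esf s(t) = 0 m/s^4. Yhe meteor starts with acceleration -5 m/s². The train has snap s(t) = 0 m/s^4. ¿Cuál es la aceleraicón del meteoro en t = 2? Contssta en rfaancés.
Pour résoudre ceci, nous devons prendre 2 intégrales de notre équation du snap s(t) = 0. En intégrant le snap et en utilisant la condition initiale j(0) = 0, nous obtenons j(t) = 0. En prenant ∫j(t)dt et en appliquant a(0) = -5, nous trouvons a(t) = -5. De l'équation de l'accélération a(t) = -5, nous substituons t = 2 pour obtenir a = -5.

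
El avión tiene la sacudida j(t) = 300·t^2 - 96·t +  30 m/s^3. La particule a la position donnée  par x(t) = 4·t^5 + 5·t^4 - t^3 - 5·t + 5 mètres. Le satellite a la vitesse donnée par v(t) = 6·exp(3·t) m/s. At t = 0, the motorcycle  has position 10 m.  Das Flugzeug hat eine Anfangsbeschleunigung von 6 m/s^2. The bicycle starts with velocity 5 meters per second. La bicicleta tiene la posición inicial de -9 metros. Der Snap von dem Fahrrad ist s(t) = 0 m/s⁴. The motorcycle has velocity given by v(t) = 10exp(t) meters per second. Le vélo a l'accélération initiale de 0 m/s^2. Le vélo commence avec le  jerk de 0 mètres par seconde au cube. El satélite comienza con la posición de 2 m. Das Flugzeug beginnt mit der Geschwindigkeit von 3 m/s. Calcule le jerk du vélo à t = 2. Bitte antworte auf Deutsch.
Ausgehend von dem Snap s(t) = 0, nehmen wir 1 Integral. Das Integral von dem Snap ist der Ruck. Mit j(0) = 0 erhalten wir j(t) = 0. Wir haben den Ruck j(t) = 0. Durch Einsetzen von t = 2: j(2) = 0.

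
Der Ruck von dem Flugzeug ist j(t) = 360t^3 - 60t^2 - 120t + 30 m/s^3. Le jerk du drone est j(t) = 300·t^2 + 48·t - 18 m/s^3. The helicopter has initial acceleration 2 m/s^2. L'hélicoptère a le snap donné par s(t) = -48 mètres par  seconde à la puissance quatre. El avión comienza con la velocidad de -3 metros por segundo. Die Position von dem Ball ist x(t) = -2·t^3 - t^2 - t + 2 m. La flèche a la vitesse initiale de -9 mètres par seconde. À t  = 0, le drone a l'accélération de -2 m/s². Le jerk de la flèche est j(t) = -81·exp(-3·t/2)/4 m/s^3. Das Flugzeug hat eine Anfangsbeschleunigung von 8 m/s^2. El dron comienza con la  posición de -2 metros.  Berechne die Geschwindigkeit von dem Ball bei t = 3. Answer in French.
Pour résoudre ceci, nous devons prendre 1 dérivée de notre équation de la position x(t) = -2·t^3 - t^2 - t + 2. En dérivant la position, nous obtenons la vitesse: v(t) = -6·t^2 - 2·t - 1. Nous avons la vitesse v(t) = -6·t^2 - 2·t - 1. En substituant t = 3: v(3) = -61.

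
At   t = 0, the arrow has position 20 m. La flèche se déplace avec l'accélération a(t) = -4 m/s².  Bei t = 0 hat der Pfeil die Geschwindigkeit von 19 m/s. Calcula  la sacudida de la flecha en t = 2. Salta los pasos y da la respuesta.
La respuesta es 0.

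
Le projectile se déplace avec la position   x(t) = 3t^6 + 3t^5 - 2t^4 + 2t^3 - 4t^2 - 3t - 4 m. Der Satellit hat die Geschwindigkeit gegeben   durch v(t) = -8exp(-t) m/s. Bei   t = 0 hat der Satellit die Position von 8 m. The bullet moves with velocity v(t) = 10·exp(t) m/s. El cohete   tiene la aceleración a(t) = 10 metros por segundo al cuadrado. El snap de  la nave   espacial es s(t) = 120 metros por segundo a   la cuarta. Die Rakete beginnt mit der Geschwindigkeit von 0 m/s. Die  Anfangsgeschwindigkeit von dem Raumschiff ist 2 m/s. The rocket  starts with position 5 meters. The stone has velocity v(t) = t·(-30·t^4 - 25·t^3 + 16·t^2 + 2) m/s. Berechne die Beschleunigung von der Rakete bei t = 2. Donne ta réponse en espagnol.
Tenemos la aceleración a(t) = 10. Sustituyendo t = 2: a(2) = 10.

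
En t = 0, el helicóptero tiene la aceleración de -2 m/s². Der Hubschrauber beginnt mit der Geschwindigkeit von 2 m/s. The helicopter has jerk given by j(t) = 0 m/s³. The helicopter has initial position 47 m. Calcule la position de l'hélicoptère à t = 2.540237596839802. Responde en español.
Necesitamos integrar nuestra ecuación de la sacudida j(t) = 0 3 veces. Tomando ∫j(t)dt y aplicando a(0) = -2, encontramos a(t) = -2. Integrando la aceleración y usando la condición inicial v(0) = 2, obtenemos v(t) = 2 - 2·t. Tomando ∫v(t)dt y aplicando x(0) = 47, encontramos x(t) = -t^2 + 2·t + 47. Tenemos la posición x(t) = -t^2 + 2·t + 47. Sustituyendo t = 2.540237596839802: x(2.540237596839802) = 45.6276681452811.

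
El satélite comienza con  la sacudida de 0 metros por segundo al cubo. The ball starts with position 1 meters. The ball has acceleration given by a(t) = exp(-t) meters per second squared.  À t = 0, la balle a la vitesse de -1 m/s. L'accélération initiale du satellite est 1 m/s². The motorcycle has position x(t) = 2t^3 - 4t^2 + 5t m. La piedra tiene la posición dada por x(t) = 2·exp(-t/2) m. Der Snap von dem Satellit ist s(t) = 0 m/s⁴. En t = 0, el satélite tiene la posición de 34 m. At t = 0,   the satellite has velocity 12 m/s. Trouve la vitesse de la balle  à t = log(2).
Pour résoudre ceci, nous devons prendre 1 primitive de notre équation de l'accélération a(t) = exp(-t). En prenant ∫a(t)dt et en appliquant v(0) = -1, nous trouvons v(t) = -exp(-t). De l'équation de la vitesse v(t) = -exp(-t), nous substituons t = log(2) pour obtenir v = -1/2.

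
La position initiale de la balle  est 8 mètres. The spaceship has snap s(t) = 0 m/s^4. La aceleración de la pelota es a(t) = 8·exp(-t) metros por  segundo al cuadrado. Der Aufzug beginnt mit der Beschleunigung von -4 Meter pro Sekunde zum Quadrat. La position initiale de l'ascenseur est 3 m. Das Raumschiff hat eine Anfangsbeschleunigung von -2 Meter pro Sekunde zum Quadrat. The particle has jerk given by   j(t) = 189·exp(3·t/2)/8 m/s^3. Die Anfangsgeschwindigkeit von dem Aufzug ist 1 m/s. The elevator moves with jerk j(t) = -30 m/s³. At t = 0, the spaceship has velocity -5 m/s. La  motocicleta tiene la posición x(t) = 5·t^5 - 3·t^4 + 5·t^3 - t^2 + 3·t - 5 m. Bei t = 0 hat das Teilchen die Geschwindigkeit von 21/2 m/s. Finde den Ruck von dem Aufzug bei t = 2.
Aus der Gleichung für den Ruck j(t) = -30, setzen wir t = 2 ein und erhalten j = -30.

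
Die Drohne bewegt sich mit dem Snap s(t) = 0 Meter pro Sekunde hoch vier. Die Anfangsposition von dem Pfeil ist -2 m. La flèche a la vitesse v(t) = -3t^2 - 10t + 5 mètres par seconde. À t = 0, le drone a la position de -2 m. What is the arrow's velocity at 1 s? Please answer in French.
En utilisant v(t) = -3·t^2 - 10·t + 5 et en substituant t = 1, nous trouvons v = -8.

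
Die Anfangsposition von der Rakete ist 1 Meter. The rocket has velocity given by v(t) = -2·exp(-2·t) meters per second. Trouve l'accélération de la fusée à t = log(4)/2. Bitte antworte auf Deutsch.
Wir müssen unsere Gleichung für die Geschwindigkeit v(t) = -2·exp(-2·t) 1-mal ableiten. Mit d/dt von v(t) finden wir a(t) = 4·exp(-2·t). Wir haben die Beschleunigung a(t) = 4·exp(-2·t). Durch Einsetzen von t = log(4)/2: a(log(4)/2) = 1.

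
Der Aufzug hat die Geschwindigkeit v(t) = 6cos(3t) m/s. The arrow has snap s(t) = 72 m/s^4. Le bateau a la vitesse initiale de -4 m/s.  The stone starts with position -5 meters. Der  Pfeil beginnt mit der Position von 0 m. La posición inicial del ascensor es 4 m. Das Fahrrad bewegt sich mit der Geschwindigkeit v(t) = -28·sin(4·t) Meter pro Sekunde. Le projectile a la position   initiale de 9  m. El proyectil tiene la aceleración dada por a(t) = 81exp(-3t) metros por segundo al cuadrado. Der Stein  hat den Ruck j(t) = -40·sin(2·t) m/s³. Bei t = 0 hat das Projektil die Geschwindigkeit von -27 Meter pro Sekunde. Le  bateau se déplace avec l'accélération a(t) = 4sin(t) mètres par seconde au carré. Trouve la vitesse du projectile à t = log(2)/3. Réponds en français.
Pour résoudre ceci, nous devons prendre 1 primitive de notre équation de l'accélération a(t) = 81·exp(-3·t). La primitive de l'accélération est la vitesse. En utilisant v(0) = -27, nous obtenons v(t) = -27·exp(-3·t). En utilisant v(t) = -27·exp(-3·t) et en substituant t = log(2)/3, nous trouvons v = -27/2.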